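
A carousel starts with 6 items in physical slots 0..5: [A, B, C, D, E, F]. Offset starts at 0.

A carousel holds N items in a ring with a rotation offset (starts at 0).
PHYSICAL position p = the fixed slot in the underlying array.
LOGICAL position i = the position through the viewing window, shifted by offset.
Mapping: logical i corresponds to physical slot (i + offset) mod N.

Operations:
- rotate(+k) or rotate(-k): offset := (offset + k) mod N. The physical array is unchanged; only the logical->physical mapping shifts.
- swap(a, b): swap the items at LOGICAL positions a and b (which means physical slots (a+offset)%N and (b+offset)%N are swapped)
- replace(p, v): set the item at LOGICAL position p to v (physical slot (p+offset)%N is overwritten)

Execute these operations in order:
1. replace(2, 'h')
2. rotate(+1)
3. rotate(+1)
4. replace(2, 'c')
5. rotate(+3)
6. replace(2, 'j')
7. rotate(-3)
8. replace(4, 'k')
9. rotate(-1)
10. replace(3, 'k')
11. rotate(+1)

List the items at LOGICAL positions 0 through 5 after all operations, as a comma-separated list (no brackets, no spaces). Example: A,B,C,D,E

Answer: h,D,k,F,k,j

Derivation:
After op 1 (replace(2, 'h')): offset=0, physical=[A,B,h,D,E,F], logical=[A,B,h,D,E,F]
After op 2 (rotate(+1)): offset=1, physical=[A,B,h,D,E,F], logical=[B,h,D,E,F,A]
After op 3 (rotate(+1)): offset=2, physical=[A,B,h,D,E,F], logical=[h,D,E,F,A,B]
After op 4 (replace(2, 'c')): offset=2, physical=[A,B,h,D,c,F], logical=[h,D,c,F,A,B]
After op 5 (rotate(+3)): offset=5, physical=[A,B,h,D,c,F], logical=[F,A,B,h,D,c]
After op 6 (replace(2, 'j')): offset=5, physical=[A,j,h,D,c,F], logical=[F,A,j,h,D,c]
After op 7 (rotate(-3)): offset=2, physical=[A,j,h,D,c,F], logical=[h,D,c,F,A,j]
After op 8 (replace(4, 'k')): offset=2, physical=[k,j,h,D,c,F], logical=[h,D,c,F,k,j]
After op 9 (rotate(-1)): offset=1, physical=[k,j,h,D,c,F], logical=[j,h,D,c,F,k]
After op 10 (replace(3, 'k')): offset=1, physical=[k,j,h,D,k,F], logical=[j,h,D,k,F,k]
After op 11 (rotate(+1)): offset=2, physical=[k,j,h,D,k,F], logical=[h,D,k,F,k,j]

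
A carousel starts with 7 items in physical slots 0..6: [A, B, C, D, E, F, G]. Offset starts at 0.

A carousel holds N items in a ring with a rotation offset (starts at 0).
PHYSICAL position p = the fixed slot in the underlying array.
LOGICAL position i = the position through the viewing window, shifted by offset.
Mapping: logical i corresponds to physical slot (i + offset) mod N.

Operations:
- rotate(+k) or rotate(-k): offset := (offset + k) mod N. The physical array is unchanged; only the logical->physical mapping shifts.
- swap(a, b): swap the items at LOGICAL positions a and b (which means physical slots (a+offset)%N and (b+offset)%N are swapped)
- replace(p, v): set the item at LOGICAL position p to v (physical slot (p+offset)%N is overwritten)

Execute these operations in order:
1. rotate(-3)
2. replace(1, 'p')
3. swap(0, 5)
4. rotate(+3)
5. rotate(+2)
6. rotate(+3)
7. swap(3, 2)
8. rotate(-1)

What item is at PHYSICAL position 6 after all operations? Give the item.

Answer: G

Derivation:
After op 1 (rotate(-3)): offset=4, physical=[A,B,C,D,E,F,G], logical=[E,F,G,A,B,C,D]
After op 2 (replace(1, 'p')): offset=4, physical=[A,B,C,D,E,p,G], logical=[E,p,G,A,B,C,D]
After op 3 (swap(0, 5)): offset=4, physical=[A,B,E,D,C,p,G], logical=[C,p,G,A,B,E,D]
After op 4 (rotate(+3)): offset=0, physical=[A,B,E,D,C,p,G], logical=[A,B,E,D,C,p,G]
After op 5 (rotate(+2)): offset=2, physical=[A,B,E,D,C,p,G], logical=[E,D,C,p,G,A,B]
After op 6 (rotate(+3)): offset=5, physical=[A,B,E,D,C,p,G], logical=[p,G,A,B,E,D,C]
After op 7 (swap(3, 2)): offset=5, physical=[B,A,E,D,C,p,G], logical=[p,G,B,A,E,D,C]
After op 8 (rotate(-1)): offset=4, physical=[B,A,E,D,C,p,G], logical=[C,p,G,B,A,E,D]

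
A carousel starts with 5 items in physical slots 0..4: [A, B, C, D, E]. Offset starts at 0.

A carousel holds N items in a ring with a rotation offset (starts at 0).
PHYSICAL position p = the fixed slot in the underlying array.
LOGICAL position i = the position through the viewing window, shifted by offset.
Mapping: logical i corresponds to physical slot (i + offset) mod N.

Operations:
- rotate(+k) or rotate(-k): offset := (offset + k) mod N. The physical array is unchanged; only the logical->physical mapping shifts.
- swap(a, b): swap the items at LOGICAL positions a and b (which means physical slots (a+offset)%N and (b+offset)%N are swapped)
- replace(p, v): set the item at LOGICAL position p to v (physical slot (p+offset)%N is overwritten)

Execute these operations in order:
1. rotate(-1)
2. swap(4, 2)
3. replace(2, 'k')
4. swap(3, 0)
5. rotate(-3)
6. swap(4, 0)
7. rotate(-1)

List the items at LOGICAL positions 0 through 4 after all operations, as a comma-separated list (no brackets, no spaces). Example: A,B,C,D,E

Answer: k,A,E,B,C

Derivation:
After op 1 (rotate(-1)): offset=4, physical=[A,B,C,D,E], logical=[E,A,B,C,D]
After op 2 (swap(4, 2)): offset=4, physical=[A,D,C,B,E], logical=[E,A,D,C,B]
After op 3 (replace(2, 'k')): offset=4, physical=[A,k,C,B,E], logical=[E,A,k,C,B]
After op 4 (swap(3, 0)): offset=4, physical=[A,k,E,B,C], logical=[C,A,k,E,B]
After op 5 (rotate(-3)): offset=1, physical=[A,k,E,B,C], logical=[k,E,B,C,A]
After op 6 (swap(4, 0)): offset=1, physical=[k,A,E,B,C], logical=[A,E,B,C,k]
After op 7 (rotate(-1)): offset=0, physical=[k,A,E,B,C], logical=[k,A,E,B,C]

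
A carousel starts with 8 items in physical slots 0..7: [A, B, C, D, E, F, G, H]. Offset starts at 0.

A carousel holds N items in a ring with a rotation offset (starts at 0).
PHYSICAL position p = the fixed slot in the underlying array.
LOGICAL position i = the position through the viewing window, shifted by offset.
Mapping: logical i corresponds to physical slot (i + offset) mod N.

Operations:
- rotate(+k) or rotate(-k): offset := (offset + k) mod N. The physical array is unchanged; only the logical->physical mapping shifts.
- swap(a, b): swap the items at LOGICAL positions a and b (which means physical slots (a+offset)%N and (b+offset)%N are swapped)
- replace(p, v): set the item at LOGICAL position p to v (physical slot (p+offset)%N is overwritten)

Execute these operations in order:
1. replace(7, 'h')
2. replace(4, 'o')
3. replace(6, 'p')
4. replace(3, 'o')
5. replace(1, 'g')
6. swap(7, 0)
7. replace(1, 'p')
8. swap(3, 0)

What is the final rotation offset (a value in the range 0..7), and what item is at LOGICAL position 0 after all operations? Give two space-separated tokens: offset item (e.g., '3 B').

After op 1 (replace(7, 'h')): offset=0, physical=[A,B,C,D,E,F,G,h], logical=[A,B,C,D,E,F,G,h]
After op 2 (replace(4, 'o')): offset=0, physical=[A,B,C,D,o,F,G,h], logical=[A,B,C,D,o,F,G,h]
After op 3 (replace(6, 'p')): offset=0, physical=[A,B,C,D,o,F,p,h], logical=[A,B,C,D,o,F,p,h]
After op 4 (replace(3, 'o')): offset=0, physical=[A,B,C,o,o,F,p,h], logical=[A,B,C,o,o,F,p,h]
After op 5 (replace(1, 'g')): offset=0, physical=[A,g,C,o,o,F,p,h], logical=[A,g,C,o,o,F,p,h]
After op 6 (swap(7, 0)): offset=0, physical=[h,g,C,o,o,F,p,A], logical=[h,g,C,o,o,F,p,A]
After op 7 (replace(1, 'p')): offset=0, physical=[h,p,C,o,o,F,p,A], logical=[h,p,C,o,o,F,p,A]
After op 8 (swap(3, 0)): offset=0, physical=[o,p,C,h,o,F,p,A], logical=[o,p,C,h,o,F,p,A]

Answer: 0 o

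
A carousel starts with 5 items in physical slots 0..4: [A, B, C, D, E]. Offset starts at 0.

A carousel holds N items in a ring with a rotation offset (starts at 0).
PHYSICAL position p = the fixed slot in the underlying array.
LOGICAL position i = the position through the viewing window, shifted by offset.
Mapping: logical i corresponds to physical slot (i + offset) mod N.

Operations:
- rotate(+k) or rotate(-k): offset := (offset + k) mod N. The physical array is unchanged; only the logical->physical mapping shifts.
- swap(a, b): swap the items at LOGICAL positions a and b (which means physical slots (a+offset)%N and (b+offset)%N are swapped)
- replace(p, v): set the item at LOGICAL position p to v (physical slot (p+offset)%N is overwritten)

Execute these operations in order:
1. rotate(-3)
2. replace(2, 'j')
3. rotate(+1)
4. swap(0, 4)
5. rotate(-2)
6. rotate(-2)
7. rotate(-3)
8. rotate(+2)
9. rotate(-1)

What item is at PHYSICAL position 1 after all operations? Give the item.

After op 1 (rotate(-3)): offset=2, physical=[A,B,C,D,E], logical=[C,D,E,A,B]
After op 2 (replace(2, 'j')): offset=2, physical=[A,B,C,D,j], logical=[C,D,j,A,B]
After op 3 (rotate(+1)): offset=3, physical=[A,B,C,D,j], logical=[D,j,A,B,C]
After op 4 (swap(0, 4)): offset=3, physical=[A,B,D,C,j], logical=[C,j,A,B,D]
After op 5 (rotate(-2)): offset=1, physical=[A,B,D,C,j], logical=[B,D,C,j,A]
After op 6 (rotate(-2)): offset=4, physical=[A,B,D,C,j], logical=[j,A,B,D,C]
After op 7 (rotate(-3)): offset=1, physical=[A,B,D,C,j], logical=[B,D,C,j,A]
After op 8 (rotate(+2)): offset=3, physical=[A,B,D,C,j], logical=[C,j,A,B,D]
After op 9 (rotate(-1)): offset=2, physical=[A,B,D,C,j], logical=[D,C,j,A,B]

Answer: B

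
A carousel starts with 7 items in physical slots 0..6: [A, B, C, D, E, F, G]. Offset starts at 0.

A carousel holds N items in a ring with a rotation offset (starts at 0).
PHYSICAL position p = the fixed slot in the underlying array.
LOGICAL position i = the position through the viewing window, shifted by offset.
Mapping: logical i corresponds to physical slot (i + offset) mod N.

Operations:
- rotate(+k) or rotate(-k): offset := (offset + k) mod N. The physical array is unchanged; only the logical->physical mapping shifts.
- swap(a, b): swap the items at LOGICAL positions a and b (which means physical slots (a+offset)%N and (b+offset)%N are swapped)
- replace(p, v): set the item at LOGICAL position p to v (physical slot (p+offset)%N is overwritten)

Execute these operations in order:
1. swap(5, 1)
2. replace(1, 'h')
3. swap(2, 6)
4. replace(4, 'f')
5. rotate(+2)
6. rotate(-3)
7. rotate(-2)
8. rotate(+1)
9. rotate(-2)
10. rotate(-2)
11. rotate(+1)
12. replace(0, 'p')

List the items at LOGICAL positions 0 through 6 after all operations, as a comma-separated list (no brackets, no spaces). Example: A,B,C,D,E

Answer: p,D,f,B,C,A,h

Derivation:
After op 1 (swap(5, 1)): offset=0, physical=[A,F,C,D,E,B,G], logical=[A,F,C,D,E,B,G]
After op 2 (replace(1, 'h')): offset=0, physical=[A,h,C,D,E,B,G], logical=[A,h,C,D,E,B,G]
After op 3 (swap(2, 6)): offset=0, physical=[A,h,G,D,E,B,C], logical=[A,h,G,D,E,B,C]
After op 4 (replace(4, 'f')): offset=0, physical=[A,h,G,D,f,B,C], logical=[A,h,G,D,f,B,C]
After op 5 (rotate(+2)): offset=2, physical=[A,h,G,D,f,B,C], logical=[G,D,f,B,C,A,h]
After op 6 (rotate(-3)): offset=6, physical=[A,h,G,D,f,B,C], logical=[C,A,h,G,D,f,B]
After op 7 (rotate(-2)): offset=4, physical=[A,h,G,D,f,B,C], logical=[f,B,C,A,h,G,D]
After op 8 (rotate(+1)): offset=5, physical=[A,h,G,D,f,B,C], logical=[B,C,A,h,G,D,f]
After op 9 (rotate(-2)): offset=3, physical=[A,h,G,D,f,B,C], logical=[D,f,B,C,A,h,G]
After op 10 (rotate(-2)): offset=1, physical=[A,h,G,D,f,B,C], logical=[h,G,D,f,B,C,A]
After op 11 (rotate(+1)): offset=2, physical=[A,h,G,D,f,B,C], logical=[G,D,f,B,C,A,h]
After op 12 (replace(0, 'p')): offset=2, physical=[A,h,p,D,f,B,C], logical=[p,D,f,B,C,A,h]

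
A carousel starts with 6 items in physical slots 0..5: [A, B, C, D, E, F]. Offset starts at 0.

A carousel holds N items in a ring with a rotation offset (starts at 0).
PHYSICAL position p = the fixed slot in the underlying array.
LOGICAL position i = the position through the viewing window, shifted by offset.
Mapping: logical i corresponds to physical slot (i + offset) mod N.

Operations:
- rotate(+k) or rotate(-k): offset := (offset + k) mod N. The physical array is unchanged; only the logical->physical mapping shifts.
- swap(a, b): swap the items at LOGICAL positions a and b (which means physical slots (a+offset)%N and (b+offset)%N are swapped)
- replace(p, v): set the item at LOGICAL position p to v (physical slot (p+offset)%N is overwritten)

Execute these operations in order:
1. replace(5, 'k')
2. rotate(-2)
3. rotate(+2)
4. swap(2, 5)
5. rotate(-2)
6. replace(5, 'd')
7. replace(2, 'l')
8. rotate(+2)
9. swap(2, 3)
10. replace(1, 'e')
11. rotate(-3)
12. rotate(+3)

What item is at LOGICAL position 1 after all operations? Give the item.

Answer: e

Derivation:
After op 1 (replace(5, 'k')): offset=0, physical=[A,B,C,D,E,k], logical=[A,B,C,D,E,k]
After op 2 (rotate(-2)): offset=4, physical=[A,B,C,D,E,k], logical=[E,k,A,B,C,D]
After op 3 (rotate(+2)): offset=0, physical=[A,B,C,D,E,k], logical=[A,B,C,D,E,k]
After op 4 (swap(2, 5)): offset=0, physical=[A,B,k,D,E,C], logical=[A,B,k,D,E,C]
After op 5 (rotate(-2)): offset=4, physical=[A,B,k,D,E,C], logical=[E,C,A,B,k,D]
After op 6 (replace(5, 'd')): offset=4, physical=[A,B,k,d,E,C], logical=[E,C,A,B,k,d]
After op 7 (replace(2, 'l')): offset=4, physical=[l,B,k,d,E,C], logical=[E,C,l,B,k,d]
After op 8 (rotate(+2)): offset=0, physical=[l,B,k,d,E,C], logical=[l,B,k,d,E,C]
After op 9 (swap(2, 3)): offset=0, physical=[l,B,d,k,E,C], logical=[l,B,d,k,E,C]
After op 10 (replace(1, 'e')): offset=0, physical=[l,e,d,k,E,C], logical=[l,e,d,k,E,C]
After op 11 (rotate(-3)): offset=3, physical=[l,e,d,k,E,C], logical=[k,E,C,l,e,d]
After op 12 (rotate(+3)): offset=0, physical=[l,e,d,k,E,C], logical=[l,e,d,k,E,C]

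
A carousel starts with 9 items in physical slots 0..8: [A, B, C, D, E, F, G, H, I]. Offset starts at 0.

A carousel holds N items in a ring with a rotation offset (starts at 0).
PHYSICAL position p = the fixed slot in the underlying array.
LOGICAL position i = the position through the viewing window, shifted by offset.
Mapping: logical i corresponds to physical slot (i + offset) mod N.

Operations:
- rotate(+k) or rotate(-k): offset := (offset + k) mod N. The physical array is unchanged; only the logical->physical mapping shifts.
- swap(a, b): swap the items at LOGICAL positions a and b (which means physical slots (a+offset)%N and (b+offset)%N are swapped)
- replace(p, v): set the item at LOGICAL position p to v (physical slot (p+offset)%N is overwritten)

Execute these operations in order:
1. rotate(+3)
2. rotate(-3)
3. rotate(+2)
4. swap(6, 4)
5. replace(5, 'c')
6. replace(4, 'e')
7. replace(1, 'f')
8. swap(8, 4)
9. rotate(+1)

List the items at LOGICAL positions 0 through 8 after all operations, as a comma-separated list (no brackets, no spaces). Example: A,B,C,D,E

Answer: f,E,F,B,c,G,A,e,C

Derivation:
After op 1 (rotate(+3)): offset=3, physical=[A,B,C,D,E,F,G,H,I], logical=[D,E,F,G,H,I,A,B,C]
After op 2 (rotate(-3)): offset=0, physical=[A,B,C,D,E,F,G,H,I], logical=[A,B,C,D,E,F,G,H,I]
After op 3 (rotate(+2)): offset=2, physical=[A,B,C,D,E,F,G,H,I], logical=[C,D,E,F,G,H,I,A,B]
After op 4 (swap(6, 4)): offset=2, physical=[A,B,C,D,E,F,I,H,G], logical=[C,D,E,F,I,H,G,A,B]
After op 5 (replace(5, 'c')): offset=2, physical=[A,B,C,D,E,F,I,c,G], logical=[C,D,E,F,I,c,G,A,B]
After op 6 (replace(4, 'e')): offset=2, physical=[A,B,C,D,E,F,e,c,G], logical=[C,D,E,F,e,c,G,A,B]
After op 7 (replace(1, 'f')): offset=2, physical=[A,B,C,f,E,F,e,c,G], logical=[C,f,E,F,e,c,G,A,B]
After op 8 (swap(8, 4)): offset=2, physical=[A,e,C,f,E,F,B,c,G], logical=[C,f,E,F,B,c,G,A,e]
After op 9 (rotate(+1)): offset=3, physical=[A,e,C,f,E,F,B,c,G], logical=[f,E,F,B,c,G,A,e,C]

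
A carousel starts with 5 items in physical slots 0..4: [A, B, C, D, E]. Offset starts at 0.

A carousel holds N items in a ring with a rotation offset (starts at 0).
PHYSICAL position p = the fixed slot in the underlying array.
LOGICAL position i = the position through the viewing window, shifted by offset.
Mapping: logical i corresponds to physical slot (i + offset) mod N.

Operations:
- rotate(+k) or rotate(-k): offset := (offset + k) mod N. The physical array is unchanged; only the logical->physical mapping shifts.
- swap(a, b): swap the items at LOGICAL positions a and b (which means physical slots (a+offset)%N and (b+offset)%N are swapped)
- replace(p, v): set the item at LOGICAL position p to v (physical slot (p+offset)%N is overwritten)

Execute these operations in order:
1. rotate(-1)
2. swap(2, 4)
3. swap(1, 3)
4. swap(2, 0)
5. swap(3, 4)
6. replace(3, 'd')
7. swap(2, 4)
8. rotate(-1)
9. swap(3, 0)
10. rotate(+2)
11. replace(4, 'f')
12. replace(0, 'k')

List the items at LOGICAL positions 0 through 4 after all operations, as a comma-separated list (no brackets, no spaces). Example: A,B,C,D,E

After op 1 (rotate(-1)): offset=4, physical=[A,B,C,D,E], logical=[E,A,B,C,D]
After op 2 (swap(2, 4)): offset=4, physical=[A,D,C,B,E], logical=[E,A,D,C,B]
After op 3 (swap(1, 3)): offset=4, physical=[C,D,A,B,E], logical=[E,C,D,A,B]
After op 4 (swap(2, 0)): offset=4, physical=[C,E,A,B,D], logical=[D,C,E,A,B]
After op 5 (swap(3, 4)): offset=4, physical=[C,E,B,A,D], logical=[D,C,E,B,A]
After op 6 (replace(3, 'd')): offset=4, physical=[C,E,d,A,D], logical=[D,C,E,d,A]
After op 7 (swap(2, 4)): offset=4, physical=[C,A,d,E,D], logical=[D,C,A,d,E]
After op 8 (rotate(-1)): offset=3, physical=[C,A,d,E,D], logical=[E,D,C,A,d]
After op 9 (swap(3, 0)): offset=3, physical=[C,E,d,A,D], logical=[A,D,C,E,d]
After op 10 (rotate(+2)): offset=0, physical=[C,E,d,A,D], logical=[C,E,d,A,D]
After op 11 (replace(4, 'f')): offset=0, physical=[C,E,d,A,f], logical=[C,E,d,A,f]
After op 12 (replace(0, 'k')): offset=0, physical=[k,E,d,A,f], logical=[k,E,d,A,f]

Answer: k,E,d,A,f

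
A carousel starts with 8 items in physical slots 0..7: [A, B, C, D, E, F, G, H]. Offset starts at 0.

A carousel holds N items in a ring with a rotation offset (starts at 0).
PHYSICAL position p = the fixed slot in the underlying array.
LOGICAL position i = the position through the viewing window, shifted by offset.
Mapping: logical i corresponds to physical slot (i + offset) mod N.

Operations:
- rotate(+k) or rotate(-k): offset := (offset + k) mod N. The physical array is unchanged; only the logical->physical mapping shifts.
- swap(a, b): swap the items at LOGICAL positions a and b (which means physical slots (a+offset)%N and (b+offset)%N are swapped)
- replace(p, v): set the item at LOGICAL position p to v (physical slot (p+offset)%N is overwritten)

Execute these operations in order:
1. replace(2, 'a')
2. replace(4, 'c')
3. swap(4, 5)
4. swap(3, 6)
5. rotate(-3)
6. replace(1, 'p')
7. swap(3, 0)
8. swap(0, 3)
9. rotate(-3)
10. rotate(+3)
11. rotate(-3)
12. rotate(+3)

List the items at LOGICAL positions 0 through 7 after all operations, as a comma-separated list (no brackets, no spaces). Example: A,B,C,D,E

Answer: c,p,H,A,B,a,G,F

Derivation:
After op 1 (replace(2, 'a')): offset=0, physical=[A,B,a,D,E,F,G,H], logical=[A,B,a,D,E,F,G,H]
After op 2 (replace(4, 'c')): offset=0, physical=[A,B,a,D,c,F,G,H], logical=[A,B,a,D,c,F,G,H]
After op 3 (swap(4, 5)): offset=0, physical=[A,B,a,D,F,c,G,H], logical=[A,B,a,D,F,c,G,H]
After op 4 (swap(3, 6)): offset=0, physical=[A,B,a,G,F,c,D,H], logical=[A,B,a,G,F,c,D,H]
After op 5 (rotate(-3)): offset=5, physical=[A,B,a,G,F,c,D,H], logical=[c,D,H,A,B,a,G,F]
After op 6 (replace(1, 'p')): offset=5, physical=[A,B,a,G,F,c,p,H], logical=[c,p,H,A,B,a,G,F]
After op 7 (swap(3, 0)): offset=5, physical=[c,B,a,G,F,A,p,H], logical=[A,p,H,c,B,a,G,F]
After op 8 (swap(0, 3)): offset=5, physical=[A,B,a,G,F,c,p,H], logical=[c,p,H,A,B,a,G,F]
After op 9 (rotate(-3)): offset=2, physical=[A,B,a,G,F,c,p,H], logical=[a,G,F,c,p,H,A,B]
After op 10 (rotate(+3)): offset=5, physical=[A,B,a,G,F,c,p,H], logical=[c,p,H,A,B,a,G,F]
After op 11 (rotate(-3)): offset=2, physical=[A,B,a,G,F,c,p,H], logical=[a,G,F,c,p,H,A,B]
After op 12 (rotate(+3)): offset=5, physical=[A,B,a,G,F,c,p,H], logical=[c,p,H,A,B,a,G,F]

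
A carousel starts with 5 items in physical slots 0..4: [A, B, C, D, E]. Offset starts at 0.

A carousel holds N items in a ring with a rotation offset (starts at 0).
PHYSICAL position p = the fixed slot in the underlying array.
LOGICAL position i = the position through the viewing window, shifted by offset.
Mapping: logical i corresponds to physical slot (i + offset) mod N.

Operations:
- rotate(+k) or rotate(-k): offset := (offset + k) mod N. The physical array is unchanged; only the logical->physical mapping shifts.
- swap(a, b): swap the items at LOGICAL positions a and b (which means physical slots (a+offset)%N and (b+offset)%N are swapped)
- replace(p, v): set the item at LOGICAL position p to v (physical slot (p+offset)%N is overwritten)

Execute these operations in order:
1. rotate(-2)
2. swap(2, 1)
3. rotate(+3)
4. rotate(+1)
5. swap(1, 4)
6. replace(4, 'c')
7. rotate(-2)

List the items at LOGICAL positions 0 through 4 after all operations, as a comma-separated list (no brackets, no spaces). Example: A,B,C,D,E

After op 1 (rotate(-2)): offset=3, physical=[A,B,C,D,E], logical=[D,E,A,B,C]
After op 2 (swap(2, 1)): offset=3, physical=[E,B,C,D,A], logical=[D,A,E,B,C]
After op 3 (rotate(+3)): offset=1, physical=[E,B,C,D,A], logical=[B,C,D,A,E]
After op 4 (rotate(+1)): offset=2, physical=[E,B,C,D,A], logical=[C,D,A,E,B]
After op 5 (swap(1, 4)): offset=2, physical=[E,D,C,B,A], logical=[C,B,A,E,D]
After op 6 (replace(4, 'c')): offset=2, physical=[E,c,C,B,A], logical=[C,B,A,E,c]
After op 7 (rotate(-2)): offset=0, physical=[E,c,C,B,A], logical=[E,c,C,B,A]

Answer: E,c,C,B,A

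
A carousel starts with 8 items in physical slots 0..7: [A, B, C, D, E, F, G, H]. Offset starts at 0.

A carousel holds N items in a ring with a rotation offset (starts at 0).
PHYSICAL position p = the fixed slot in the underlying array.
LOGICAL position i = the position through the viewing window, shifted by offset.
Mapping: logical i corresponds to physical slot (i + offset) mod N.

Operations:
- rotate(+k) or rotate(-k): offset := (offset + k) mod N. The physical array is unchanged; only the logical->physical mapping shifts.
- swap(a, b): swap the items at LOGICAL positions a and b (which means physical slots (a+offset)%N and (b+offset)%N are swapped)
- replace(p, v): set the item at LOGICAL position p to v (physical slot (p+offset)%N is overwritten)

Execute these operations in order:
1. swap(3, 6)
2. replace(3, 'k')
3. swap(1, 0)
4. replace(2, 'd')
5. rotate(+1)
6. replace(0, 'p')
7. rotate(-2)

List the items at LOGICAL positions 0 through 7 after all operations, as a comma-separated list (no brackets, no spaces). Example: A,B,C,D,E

After op 1 (swap(3, 6)): offset=0, physical=[A,B,C,G,E,F,D,H], logical=[A,B,C,G,E,F,D,H]
After op 2 (replace(3, 'k')): offset=0, physical=[A,B,C,k,E,F,D,H], logical=[A,B,C,k,E,F,D,H]
After op 3 (swap(1, 0)): offset=0, physical=[B,A,C,k,E,F,D,H], logical=[B,A,C,k,E,F,D,H]
After op 4 (replace(2, 'd')): offset=0, physical=[B,A,d,k,E,F,D,H], logical=[B,A,d,k,E,F,D,H]
After op 5 (rotate(+1)): offset=1, physical=[B,A,d,k,E,F,D,H], logical=[A,d,k,E,F,D,H,B]
After op 6 (replace(0, 'p')): offset=1, physical=[B,p,d,k,E,F,D,H], logical=[p,d,k,E,F,D,H,B]
After op 7 (rotate(-2)): offset=7, physical=[B,p,d,k,E,F,D,H], logical=[H,B,p,d,k,E,F,D]

Answer: H,B,p,d,k,E,F,D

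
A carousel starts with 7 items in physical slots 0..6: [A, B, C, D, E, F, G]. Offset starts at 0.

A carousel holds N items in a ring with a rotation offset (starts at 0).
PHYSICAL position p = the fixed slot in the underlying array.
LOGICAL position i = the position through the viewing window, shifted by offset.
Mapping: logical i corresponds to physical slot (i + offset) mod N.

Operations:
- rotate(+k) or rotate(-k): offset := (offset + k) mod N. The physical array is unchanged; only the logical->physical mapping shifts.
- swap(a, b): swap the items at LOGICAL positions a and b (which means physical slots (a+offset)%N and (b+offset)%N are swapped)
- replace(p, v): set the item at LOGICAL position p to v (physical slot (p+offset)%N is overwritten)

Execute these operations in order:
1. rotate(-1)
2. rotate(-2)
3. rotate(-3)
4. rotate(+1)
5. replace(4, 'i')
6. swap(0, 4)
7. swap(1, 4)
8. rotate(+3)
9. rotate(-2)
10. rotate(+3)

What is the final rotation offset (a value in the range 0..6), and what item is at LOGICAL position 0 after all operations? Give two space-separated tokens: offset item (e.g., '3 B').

Answer: 6 D

Derivation:
After op 1 (rotate(-1)): offset=6, physical=[A,B,C,D,E,F,G], logical=[G,A,B,C,D,E,F]
After op 2 (rotate(-2)): offset=4, physical=[A,B,C,D,E,F,G], logical=[E,F,G,A,B,C,D]
After op 3 (rotate(-3)): offset=1, physical=[A,B,C,D,E,F,G], logical=[B,C,D,E,F,G,A]
After op 4 (rotate(+1)): offset=2, physical=[A,B,C,D,E,F,G], logical=[C,D,E,F,G,A,B]
After op 5 (replace(4, 'i')): offset=2, physical=[A,B,C,D,E,F,i], logical=[C,D,E,F,i,A,B]
After op 6 (swap(0, 4)): offset=2, physical=[A,B,i,D,E,F,C], logical=[i,D,E,F,C,A,B]
After op 7 (swap(1, 4)): offset=2, physical=[A,B,i,C,E,F,D], logical=[i,C,E,F,D,A,B]
After op 8 (rotate(+3)): offset=5, physical=[A,B,i,C,E,F,D], logical=[F,D,A,B,i,C,E]
After op 9 (rotate(-2)): offset=3, physical=[A,B,i,C,E,F,D], logical=[C,E,F,D,A,B,i]
After op 10 (rotate(+3)): offset=6, physical=[A,B,i,C,E,F,D], logical=[D,A,B,i,C,E,F]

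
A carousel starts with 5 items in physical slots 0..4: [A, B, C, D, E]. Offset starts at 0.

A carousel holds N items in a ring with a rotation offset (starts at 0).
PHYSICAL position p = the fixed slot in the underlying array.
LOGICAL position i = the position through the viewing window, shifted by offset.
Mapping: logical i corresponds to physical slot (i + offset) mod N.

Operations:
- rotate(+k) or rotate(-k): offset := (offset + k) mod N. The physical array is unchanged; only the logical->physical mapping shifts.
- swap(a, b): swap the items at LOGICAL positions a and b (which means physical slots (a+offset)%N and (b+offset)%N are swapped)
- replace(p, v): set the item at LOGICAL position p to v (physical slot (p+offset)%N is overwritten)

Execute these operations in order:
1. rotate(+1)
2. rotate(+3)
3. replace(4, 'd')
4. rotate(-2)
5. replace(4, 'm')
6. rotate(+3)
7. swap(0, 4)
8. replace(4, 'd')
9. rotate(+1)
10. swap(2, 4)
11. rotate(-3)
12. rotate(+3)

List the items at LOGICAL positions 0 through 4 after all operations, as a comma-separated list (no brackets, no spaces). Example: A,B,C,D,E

Answer: m,C,E,d,d

Derivation:
After op 1 (rotate(+1)): offset=1, physical=[A,B,C,D,E], logical=[B,C,D,E,A]
After op 2 (rotate(+3)): offset=4, physical=[A,B,C,D,E], logical=[E,A,B,C,D]
After op 3 (replace(4, 'd')): offset=4, physical=[A,B,C,d,E], logical=[E,A,B,C,d]
After op 4 (rotate(-2)): offset=2, physical=[A,B,C,d,E], logical=[C,d,E,A,B]
After op 5 (replace(4, 'm')): offset=2, physical=[A,m,C,d,E], logical=[C,d,E,A,m]
After op 6 (rotate(+3)): offset=0, physical=[A,m,C,d,E], logical=[A,m,C,d,E]
After op 7 (swap(0, 4)): offset=0, physical=[E,m,C,d,A], logical=[E,m,C,d,A]
After op 8 (replace(4, 'd')): offset=0, physical=[E,m,C,d,d], logical=[E,m,C,d,d]
After op 9 (rotate(+1)): offset=1, physical=[E,m,C,d,d], logical=[m,C,d,d,E]
After op 10 (swap(2, 4)): offset=1, physical=[d,m,C,E,d], logical=[m,C,E,d,d]
After op 11 (rotate(-3)): offset=3, physical=[d,m,C,E,d], logical=[E,d,d,m,C]
After op 12 (rotate(+3)): offset=1, physical=[d,m,C,E,d], logical=[m,C,E,d,d]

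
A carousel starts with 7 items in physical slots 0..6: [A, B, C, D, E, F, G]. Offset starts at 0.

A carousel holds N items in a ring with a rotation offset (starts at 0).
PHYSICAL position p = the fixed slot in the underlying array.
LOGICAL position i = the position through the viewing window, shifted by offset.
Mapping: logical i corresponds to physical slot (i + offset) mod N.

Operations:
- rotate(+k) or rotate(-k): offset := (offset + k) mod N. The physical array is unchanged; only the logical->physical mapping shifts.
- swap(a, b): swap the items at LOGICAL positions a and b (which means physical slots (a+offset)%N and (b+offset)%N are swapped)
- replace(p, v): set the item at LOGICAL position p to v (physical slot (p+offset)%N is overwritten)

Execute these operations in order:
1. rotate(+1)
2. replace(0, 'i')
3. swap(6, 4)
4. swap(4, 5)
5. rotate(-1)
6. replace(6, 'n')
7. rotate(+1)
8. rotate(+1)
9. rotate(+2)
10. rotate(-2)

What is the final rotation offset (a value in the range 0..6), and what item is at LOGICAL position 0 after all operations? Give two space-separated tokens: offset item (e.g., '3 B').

Answer: 2 C

Derivation:
After op 1 (rotate(+1)): offset=1, physical=[A,B,C,D,E,F,G], logical=[B,C,D,E,F,G,A]
After op 2 (replace(0, 'i')): offset=1, physical=[A,i,C,D,E,F,G], logical=[i,C,D,E,F,G,A]
After op 3 (swap(6, 4)): offset=1, physical=[F,i,C,D,E,A,G], logical=[i,C,D,E,A,G,F]
After op 4 (swap(4, 5)): offset=1, physical=[F,i,C,D,E,G,A], logical=[i,C,D,E,G,A,F]
After op 5 (rotate(-1)): offset=0, physical=[F,i,C,D,E,G,A], logical=[F,i,C,D,E,G,A]
After op 6 (replace(6, 'n')): offset=0, physical=[F,i,C,D,E,G,n], logical=[F,i,C,D,E,G,n]
After op 7 (rotate(+1)): offset=1, physical=[F,i,C,D,E,G,n], logical=[i,C,D,E,G,n,F]
After op 8 (rotate(+1)): offset=2, physical=[F,i,C,D,E,G,n], logical=[C,D,E,G,n,F,i]
After op 9 (rotate(+2)): offset=4, physical=[F,i,C,D,E,G,n], logical=[E,G,n,F,i,C,D]
After op 10 (rotate(-2)): offset=2, physical=[F,i,C,D,E,G,n], logical=[C,D,E,G,n,F,i]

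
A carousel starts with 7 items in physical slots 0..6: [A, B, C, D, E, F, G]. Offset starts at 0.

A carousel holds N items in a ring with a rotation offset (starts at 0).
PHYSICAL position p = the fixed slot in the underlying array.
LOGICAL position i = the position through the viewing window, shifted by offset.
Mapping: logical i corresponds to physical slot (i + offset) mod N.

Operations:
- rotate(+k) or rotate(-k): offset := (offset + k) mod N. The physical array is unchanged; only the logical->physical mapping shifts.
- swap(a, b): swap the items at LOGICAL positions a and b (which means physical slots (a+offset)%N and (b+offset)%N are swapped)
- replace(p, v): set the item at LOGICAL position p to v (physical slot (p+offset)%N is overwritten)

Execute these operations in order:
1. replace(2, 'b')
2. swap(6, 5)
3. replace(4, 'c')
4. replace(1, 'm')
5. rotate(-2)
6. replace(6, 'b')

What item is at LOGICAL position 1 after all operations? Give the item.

After op 1 (replace(2, 'b')): offset=0, physical=[A,B,b,D,E,F,G], logical=[A,B,b,D,E,F,G]
After op 2 (swap(6, 5)): offset=0, physical=[A,B,b,D,E,G,F], logical=[A,B,b,D,E,G,F]
After op 3 (replace(4, 'c')): offset=0, physical=[A,B,b,D,c,G,F], logical=[A,B,b,D,c,G,F]
After op 4 (replace(1, 'm')): offset=0, physical=[A,m,b,D,c,G,F], logical=[A,m,b,D,c,G,F]
After op 5 (rotate(-2)): offset=5, physical=[A,m,b,D,c,G,F], logical=[G,F,A,m,b,D,c]
After op 6 (replace(6, 'b')): offset=5, physical=[A,m,b,D,b,G,F], logical=[G,F,A,m,b,D,b]

Answer: F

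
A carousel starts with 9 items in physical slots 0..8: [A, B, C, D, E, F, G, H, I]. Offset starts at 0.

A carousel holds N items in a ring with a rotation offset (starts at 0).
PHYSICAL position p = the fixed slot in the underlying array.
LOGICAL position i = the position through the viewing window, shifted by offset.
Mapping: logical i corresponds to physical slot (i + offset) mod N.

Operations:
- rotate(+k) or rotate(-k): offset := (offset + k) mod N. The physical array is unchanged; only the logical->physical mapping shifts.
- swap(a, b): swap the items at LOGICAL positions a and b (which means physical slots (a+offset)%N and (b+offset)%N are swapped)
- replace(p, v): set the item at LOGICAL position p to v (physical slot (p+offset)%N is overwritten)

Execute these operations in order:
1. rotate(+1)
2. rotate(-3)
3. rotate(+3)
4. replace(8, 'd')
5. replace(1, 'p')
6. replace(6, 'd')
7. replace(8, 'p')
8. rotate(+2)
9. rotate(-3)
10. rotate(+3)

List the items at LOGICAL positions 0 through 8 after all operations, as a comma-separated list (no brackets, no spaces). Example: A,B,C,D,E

After op 1 (rotate(+1)): offset=1, physical=[A,B,C,D,E,F,G,H,I], logical=[B,C,D,E,F,G,H,I,A]
After op 2 (rotate(-3)): offset=7, physical=[A,B,C,D,E,F,G,H,I], logical=[H,I,A,B,C,D,E,F,G]
After op 3 (rotate(+3)): offset=1, physical=[A,B,C,D,E,F,G,H,I], logical=[B,C,D,E,F,G,H,I,A]
After op 4 (replace(8, 'd')): offset=1, physical=[d,B,C,D,E,F,G,H,I], logical=[B,C,D,E,F,G,H,I,d]
After op 5 (replace(1, 'p')): offset=1, physical=[d,B,p,D,E,F,G,H,I], logical=[B,p,D,E,F,G,H,I,d]
After op 6 (replace(6, 'd')): offset=1, physical=[d,B,p,D,E,F,G,d,I], logical=[B,p,D,E,F,G,d,I,d]
After op 7 (replace(8, 'p')): offset=1, physical=[p,B,p,D,E,F,G,d,I], logical=[B,p,D,E,F,G,d,I,p]
After op 8 (rotate(+2)): offset=3, physical=[p,B,p,D,E,F,G,d,I], logical=[D,E,F,G,d,I,p,B,p]
After op 9 (rotate(-3)): offset=0, physical=[p,B,p,D,E,F,G,d,I], logical=[p,B,p,D,E,F,G,d,I]
After op 10 (rotate(+3)): offset=3, physical=[p,B,p,D,E,F,G,d,I], logical=[D,E,F,G,d,I,p,B,p]

Answer: D,E,F,G,d,I,p,B,p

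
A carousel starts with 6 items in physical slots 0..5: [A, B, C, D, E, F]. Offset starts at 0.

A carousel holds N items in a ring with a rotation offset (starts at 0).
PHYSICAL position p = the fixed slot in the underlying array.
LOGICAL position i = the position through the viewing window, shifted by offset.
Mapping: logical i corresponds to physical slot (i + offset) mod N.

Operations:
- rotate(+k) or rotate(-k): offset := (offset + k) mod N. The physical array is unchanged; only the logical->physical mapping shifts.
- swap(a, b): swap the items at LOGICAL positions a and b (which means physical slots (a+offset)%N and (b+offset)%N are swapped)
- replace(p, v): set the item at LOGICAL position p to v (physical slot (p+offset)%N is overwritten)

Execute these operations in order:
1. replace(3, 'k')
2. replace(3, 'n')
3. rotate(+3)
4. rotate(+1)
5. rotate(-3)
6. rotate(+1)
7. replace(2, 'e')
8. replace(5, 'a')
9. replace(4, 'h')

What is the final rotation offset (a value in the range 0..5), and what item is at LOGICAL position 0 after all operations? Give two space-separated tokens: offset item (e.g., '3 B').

After op 1 (replace(3, 'k')): offset=0, physical=[A,B,C,k,E,F], logical=[A,B,C,k,E,F]
After op 2 (replace(3, 'n')): offset=0, physical=[A,B,C,n,E,F], logical=[A,B,C,n,E,F]
After op 3 (rotate(+3)): offset=3, physical=[A,B,C,n,E,F], logical=[n,E,F,A,B,C]
After op 4 (rotate(+1)): offset=4, physical=[A,B,C,n,E,F], logical=[E,F,A,B,C,n]
After op 5 (rotate(-3)): offset=1, physical=[A,B,C,n,E,F], logical=[B,C,n,E,F,A]
After op 6 (rotate(+1)): offset=2, physical=[A,B,C,n,E,F], logical=[C,n,E,F,A,B]
After op 7 (replace(2, 'e')): offset=2, physical=[A,B,C,n,e,F], logical=[C,n,e,F,A,B]
After op 8 (replace(5, 'a')): offset=2, physical=[A,a,C,n,e,F], logical=[C,n,e,F,A,a]
After op 9 (replace(4, 'h')): offset=2, physical=[h,a,C,n,e,F], logical=[C,n,e,F,h,a]

Answer: 2 C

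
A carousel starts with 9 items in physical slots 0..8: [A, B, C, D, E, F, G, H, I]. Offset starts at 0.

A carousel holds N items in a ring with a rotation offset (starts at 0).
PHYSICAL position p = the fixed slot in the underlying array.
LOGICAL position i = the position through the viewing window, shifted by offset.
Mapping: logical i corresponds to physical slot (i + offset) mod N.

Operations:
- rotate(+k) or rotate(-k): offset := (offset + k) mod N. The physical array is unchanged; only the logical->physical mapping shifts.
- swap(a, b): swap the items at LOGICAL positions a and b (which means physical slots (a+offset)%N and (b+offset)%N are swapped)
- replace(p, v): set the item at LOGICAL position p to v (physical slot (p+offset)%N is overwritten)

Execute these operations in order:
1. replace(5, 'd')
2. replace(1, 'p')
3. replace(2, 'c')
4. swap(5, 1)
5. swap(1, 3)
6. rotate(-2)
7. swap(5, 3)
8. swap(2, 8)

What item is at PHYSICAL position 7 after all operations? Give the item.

Answer: H

Derivation:
After op 1 (replace(5, 'd')): offset=0, physical=[A,B,C,D,E,d,G,H,I], logical=[A,B,C,D,E,d,G,H,I]
After op 2 (replace(1, 'p')): offset=0, physical=[A,p,C,D,E,d,G,H,I], logical=[A,p,C,D,E,d,G,H,I]
After op 3 (replace(2, 'c')): offset=0, physical=[A,p,c,D,E,d,G,H,I], logical=[A,p,c,D,E,d,G,H,I]
After op 4 (swap(5, 1)): offset=0, physical=[A,d,c,D,E,p,G,H,I], logical=[A,d,c,D,E,p,G,H,I]
After op 5 (swap(1, 3)): offset=0, physical=[A,D,c,d,E,p,G,H,I], logical=[A,D,c,d,E,p,G,H,I]
After op 6 (rotate(-2)): offset=7, physical=[A,D,c,d,E,p,G,H,I], logical=[H,I,A,D,c,d,E,p,G]
After op 7 (swap(5, 3)): offset=7, physical=[A,d,c,D,E,p,G,H,I], logical=[H,I,A,d,c,D,E,p,G]
After op 8 (swap(2, 8)): offset=7, physical=[G,d,c,D,E,p,A,H,I], logical=[H,I,G,d,c,D,E,p,A]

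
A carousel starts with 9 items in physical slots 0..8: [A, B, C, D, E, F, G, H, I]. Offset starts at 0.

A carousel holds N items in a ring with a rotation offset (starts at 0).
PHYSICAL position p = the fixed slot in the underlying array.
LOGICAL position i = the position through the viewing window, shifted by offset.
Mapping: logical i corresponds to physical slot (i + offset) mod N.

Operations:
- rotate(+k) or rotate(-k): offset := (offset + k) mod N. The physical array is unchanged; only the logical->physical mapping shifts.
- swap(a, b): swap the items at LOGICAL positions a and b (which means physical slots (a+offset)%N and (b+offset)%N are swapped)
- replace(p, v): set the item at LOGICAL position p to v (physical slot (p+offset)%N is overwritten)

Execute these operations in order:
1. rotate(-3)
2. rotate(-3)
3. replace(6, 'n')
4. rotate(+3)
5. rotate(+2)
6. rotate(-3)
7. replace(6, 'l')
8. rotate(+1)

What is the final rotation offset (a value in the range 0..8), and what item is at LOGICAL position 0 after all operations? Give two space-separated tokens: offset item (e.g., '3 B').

Answer: 6 G

Derivation:
After op 1 (rotate(-3)): offset=6, physical=[A,B,C,D,E,F,G,H,I], logical=[G,H,I,A,B,C,D,E,F]
After op 2 (rotate(-3)): offset=3, physical=[A,B,C,D,E,F,G,H,I], logical=[D,E,F,G,H,I,A,B,C]
After op 3 (replace(6, 'n')): offset=3, physical=[n,B,C,D,E,F,G,H,I], logical=[D,E,F,G,H,I,n,B,C]
After op 4 (rotate(+3)): offset=6, physical=[n,B,C,D,E,F,G,H,I], logical=[G,H,I,n,B,C,D,E,F]
After op 5 (rotate(+2)): offset=8, physical=[n,B,C,D,E,F,G,H,I], logical=[I,n,B,C,D,E,F,G,H]
After op 6 (rotate(-3)): offset=5, physical=[n,B,C,D,E,F,G,H,I], logical=[F,G,H,I,n,B,C,D,E]
After op 7 (replace(6, 'l')): offset=5, physical=[n,B,l,D,E,F,G,H,I], logical=[F,G,H,I,n,B,l,D,E]
After op 8 (rotate(+1)): offset=6, physical=[n,B,l,D,E,F,G,H,I], logical=[G,H,I,n,B,l,D,E,F]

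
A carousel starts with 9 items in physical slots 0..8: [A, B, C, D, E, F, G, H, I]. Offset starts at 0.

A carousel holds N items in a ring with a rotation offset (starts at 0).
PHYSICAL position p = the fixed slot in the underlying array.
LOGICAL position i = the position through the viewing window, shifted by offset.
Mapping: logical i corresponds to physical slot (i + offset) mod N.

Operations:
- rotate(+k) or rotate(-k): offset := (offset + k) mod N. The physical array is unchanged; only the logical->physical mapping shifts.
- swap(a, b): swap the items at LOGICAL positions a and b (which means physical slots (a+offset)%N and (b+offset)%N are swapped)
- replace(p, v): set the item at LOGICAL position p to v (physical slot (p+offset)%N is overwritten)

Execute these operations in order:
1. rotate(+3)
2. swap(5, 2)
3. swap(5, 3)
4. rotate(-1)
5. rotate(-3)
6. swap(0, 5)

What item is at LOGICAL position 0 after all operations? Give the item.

Answer: E

Derivation:
After op 1 (rotate(+3)): offset=3, physical=[A,B,C,D,E,F,G,H,I], logical=[D,E,F,G,H,I,A,B,C]
After op 2 (swap(5, 2)): offset=3, physical=[A,B,C,D,E,I,G,H,F], logical=[D,E,I,G,H,F,A,B,C]
After op 3 (swap(5, 3)): offset=3, physical=[A,B,C,D,E,I,F,H,G], logical=[D,E,I,F,H,G,A,B,C]
After op 4 (rotate(-1)): offset=2, physical=[A,B,C,D,E,I,F,H,G], logical=[C,D,E,I,F,H,G,A,B]
After op 5 (rotate(-3)): offset=8, physical=[A,B,C,D,E,I,F,H,G], logical=[G,A,B,C,D,E,I,F,H]
After op 6 (swap(0, 5)): offset=8, physical=[A,B,C,D,G,I,F,H,E], logical=[E,A,B,C,D,G,I,F,H]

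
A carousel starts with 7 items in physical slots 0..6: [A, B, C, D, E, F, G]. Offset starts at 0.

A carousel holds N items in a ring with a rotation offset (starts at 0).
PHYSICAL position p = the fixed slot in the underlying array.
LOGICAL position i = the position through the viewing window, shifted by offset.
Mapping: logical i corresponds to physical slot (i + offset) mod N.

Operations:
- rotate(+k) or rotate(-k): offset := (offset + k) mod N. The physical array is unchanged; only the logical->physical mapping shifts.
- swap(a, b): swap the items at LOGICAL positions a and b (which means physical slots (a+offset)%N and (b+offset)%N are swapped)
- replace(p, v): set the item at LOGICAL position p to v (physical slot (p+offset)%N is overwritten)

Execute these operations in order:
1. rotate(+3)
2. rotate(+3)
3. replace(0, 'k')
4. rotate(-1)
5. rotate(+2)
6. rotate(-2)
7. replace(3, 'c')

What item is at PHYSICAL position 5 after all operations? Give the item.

After op 1 (rotate(+3)): offset=3, physical=[A,B,C,D,E,F,G], logical=[D,E,F,G,A,B,C]
After op 2 (rotate(+3)): offset=6, physical=[A,B,C,D,E,F,G], logical=[G,A,B,C,D,E,F]
After op 3 (replace(0, 'k')): offset=6, physical=[A,B,C,D,E,F,k], logical=[k,A,B,C,D,E,F]
After op 4 (rotate(-1)): offset=5, physical=[A,B,C,D,E,F,k], logical=[F,k,A,B,C,D,E]
After op 5 (rotate(+2)): offset=0, physical=[A,B,C,D,E,F,k], logical=[A,B,C,D,E,F,k]
After op 6 (rotate(-2)): offset=5, physical=[A,B,C,D,E,F,k], logical=[F,k,A,B,C,D,E]
After op 7 (replace(3, 'c')): offset=5, physical=[A,c,C,D,E,F,k], logical=[F,k,A,c,C,D,E]

Answer: F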